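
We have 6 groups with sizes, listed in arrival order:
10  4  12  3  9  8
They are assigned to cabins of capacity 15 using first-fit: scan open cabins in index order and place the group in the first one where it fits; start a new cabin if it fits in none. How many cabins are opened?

  10 → cabin 1 (new)  [load 10/15]
  4 → cabin 1  [load 14/15]
  12 → cabin 2 (new)  [load 12/15]
  3 → cabin 2  [load 15/15]
  9 → cabin 3 (new)  [load 9/15]
  8 → cabin 4 (new)  [load 8/15]
4 cabins opened.

4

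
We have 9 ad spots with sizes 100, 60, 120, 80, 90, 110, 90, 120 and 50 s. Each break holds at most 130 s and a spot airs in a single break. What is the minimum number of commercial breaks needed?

Total = 120 + 120 + 110 + 100 + 90 + 90 + 80 + 60 + 50 = 820 s.
Lower bound: ⌈820/130⌉ = 7 commercial breaks.
A packing using 8 commercial breaks:
  break 1: 120 = 120
  break 2: 120 = 120
  break 3: 110 = 110
  break 4: 100 = 100
  break 5: 90 = 90
  break 6: 90 = 90
  break 7: 80 + 50 = 130
  break 8: 60 = 60
No arrangement into 7 commercial breaks stays within capacity, so 8 is optimal.

8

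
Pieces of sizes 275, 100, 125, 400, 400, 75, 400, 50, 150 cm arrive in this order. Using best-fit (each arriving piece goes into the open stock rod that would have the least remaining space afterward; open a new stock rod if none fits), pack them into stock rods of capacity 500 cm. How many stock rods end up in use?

  275 → stock rod 1 (new)  [load 275/500]
  100 → stock rod 1  [load 375/500]
  125 → stock rod 1  [load 500/500]
  400 → stock rod 2 (new)  [load 400/500]
  400 → stock rod 3 (new)  [load 400/500]
  75 → stock rod 2  [load 475/500]
  400 → stock rod 4 (new)  [load 400/500]
  50 → stock rod 3  [load 450/500]
  150 → stock rod 5 (new)  [load 150/500]
5 stock rods opened.

5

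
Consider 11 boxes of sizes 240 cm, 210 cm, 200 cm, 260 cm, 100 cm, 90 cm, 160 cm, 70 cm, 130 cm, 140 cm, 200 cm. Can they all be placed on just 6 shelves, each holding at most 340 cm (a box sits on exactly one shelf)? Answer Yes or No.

A valid assignment using 6 shelves:
  shelf 1: 260 + 70 = 330
  shelf 2: 240 + 100 = 340
  shelf 3: 210 + 130 = 340
  shelf 4: 200 + 140 = 340
  shelf 5: 200 + 90 = 290
  shelf 6: 160 = 160
Every load is within 340 cm, so 6 shelves suffice.

Yes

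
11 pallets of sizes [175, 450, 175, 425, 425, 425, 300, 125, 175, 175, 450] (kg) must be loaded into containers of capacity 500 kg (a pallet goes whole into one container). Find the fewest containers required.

8

Total = 450 + 450 + 425 + 425 + 425 + 300 + 175 + 175 + 175 + 175 + 125 = 3300 kg.
Lower bound: ⌈3300/500⌉ = 7 containers.
A packing using 8 containers:
  container 1: 450 = 450
  container 2: 450 = 450
  container 3: 425 = 425
  container 4: 425 = 425
  container 5: 425 = 425
  container 6: 300 + 175 = 475
  container 7: 175 + 175 + 125 = 475
  container 8: 175 = 175
No arrangement into 7 containers stays within capacity, so 8 is optimal.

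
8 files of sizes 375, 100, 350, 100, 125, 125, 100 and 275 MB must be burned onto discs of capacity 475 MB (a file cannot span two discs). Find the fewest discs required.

Total = 375 + 350 + 275 + 125 + 125 + 100 + 100 + 100 = 1550 MB.
Lower bound: ⌈1550/475⌉ = 4 discs.
A packing using 4 discs:
  disc 1: 375 + 100 = 475
  disc 2: 350 + 125 = 475
  disc 3: 275 + 125 = 400
  disc 4: 100 + 100 = 200
This matches the lower bound, so 4 is optimal.

4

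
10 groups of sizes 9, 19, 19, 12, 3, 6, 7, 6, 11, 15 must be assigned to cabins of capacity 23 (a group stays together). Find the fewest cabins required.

Total = 19 + 19 + 15 + 12 + 11 + 9 + 7 + 6 + 6 + 3 = 107.
Lower bound: ⌈107/23⌉ = 5 cabins.
A packing using 5 cabins:
  cabin 1: 19 + 3 = 22
  cabin 2: 19 = 19
  cabin 3: 15 + 7 = 22
  cabin 4: 12 + 11 = 23
  cabin 5: 9 + 6 + 6 = 21
This matches the lower bound, so 5 is optimal.

5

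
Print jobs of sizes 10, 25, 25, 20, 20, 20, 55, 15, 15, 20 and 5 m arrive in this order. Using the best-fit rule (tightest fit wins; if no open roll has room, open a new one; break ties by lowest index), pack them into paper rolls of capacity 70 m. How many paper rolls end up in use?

  10 → roll 1 (new)  [load 10/70]
  25 → roll 1  [load 35/70]
  25 → roll 1  [load 60/70]
  20 → roll 2 (new)  [load 20/70]
  20 → roll 2  [load 40/70]
  20 → roll 2  [load 60/70]
  55 → roll 3 (new)  [load 55/70]
  15 → roll 3  [load 70/70]
  15 → roll 4 (new)  [load 15/70]
  20 → roll 4  [load 35/70]
  5 → roll 1  [load 65/70]
4 paper rolls opened.

4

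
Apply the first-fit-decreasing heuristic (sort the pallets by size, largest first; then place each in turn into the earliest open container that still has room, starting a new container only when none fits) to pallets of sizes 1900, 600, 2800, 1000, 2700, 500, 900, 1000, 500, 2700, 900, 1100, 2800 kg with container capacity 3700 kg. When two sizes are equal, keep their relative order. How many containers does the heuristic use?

6

Sorted descending: 2800, 2800, 2700, 2700, 1900, 1100, 1000, 1000, 900, 900, 600, 500, 500.
  2800 → container 1 (new)  [load 2800/3700]
  2800 → container 2 (new)  [load 2800/3700]
  2700 → container 3 (new)  [load 2700/3700]
  2700 → container 4 (new)  [load 2700/3700]
  1900 → container 5 (new)  [load 1900/3700]
  1100 → container 5  [load 3000/3700]
  1000 → container 3  [load 3700/3700]
  1000 → container 4  [load 3700/3700]
  900 → container 1  [load 3700/3700]
  900 → container 2  [load 3700/3700]
  600 → container 5  [load 3600/3700]
  500 → container 6 (new)  [load 500/3700]
  500 → container 6  [load 1000/3700]
6 containers opened.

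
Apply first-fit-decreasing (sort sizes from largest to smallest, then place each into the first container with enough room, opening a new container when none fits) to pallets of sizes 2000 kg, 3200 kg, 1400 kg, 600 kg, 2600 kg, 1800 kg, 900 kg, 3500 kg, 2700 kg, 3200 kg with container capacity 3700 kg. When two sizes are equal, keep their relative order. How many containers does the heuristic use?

Sorted descending: 3500, 3200, 3200, 2700, 2600, 2000, 1800, 1400, 900, 600.
  3500 → container 1 (new)  [load 3500/3700]
  3200 → container 2 (new)  [load 3200/3700]
  3200 → container 3 (new)  [load 3200/3700]
  2700 → container 4 (new)  [load 2700/3700]
  2600 → container 5 (new)  [load 2600/3700]
  2000 → container 6 (new)  [load 2000/3700]
  1800 → container 7 (new)  [load 1800/3700]
  1400 → container 6  [load 3400/3700]
  900 → container 4  [load 3600/3700]
  600 → container 5  [load 3200/3700]
7 containers opened.

7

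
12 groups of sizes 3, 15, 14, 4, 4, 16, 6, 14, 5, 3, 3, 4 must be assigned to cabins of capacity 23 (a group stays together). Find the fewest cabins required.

4

Total = 16 + 15 + 14 + 14 + 6 + 5 + 4 + 4 + 4 + 3 + 3 + 3 = 91.
Lower bound: ⌈91/23⌉ = 4 cabins.
A packing using 4 cabins:
  cabin 1: 16 + 6 = 22
  cabin 2: 15 + 4 + 4 = 23
  cabin 3: 14 + 5 + 4 = 23
  cabin 4: 14 + 3 + 3 + 3 = 23
This matches the lower bound, so 4 is optimal.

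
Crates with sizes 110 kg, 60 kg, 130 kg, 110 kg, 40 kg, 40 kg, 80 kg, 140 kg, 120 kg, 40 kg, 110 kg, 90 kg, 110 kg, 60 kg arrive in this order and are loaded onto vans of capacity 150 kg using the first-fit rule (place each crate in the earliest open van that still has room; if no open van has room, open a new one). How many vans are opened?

  110 → van 1 (new)  [load 110/150]
  60 → van 2 (new)  [load 60/150]
  130 → van 3 (new)  [load 130/150]
  110 → van 4 (new)  [load 110/150]
  40 → van 1  [load 150/150]
  40 → van 2  [load 100/150]
  80 → van 5 (new)  [load 80/150]
  140 → van 6 (new)  [load 140/150]
  120 → van 7 (new)  [load 120/150]
  40 → van 2  [load 140/150]
  110 → van 8 (new)  [load 110/150]
  90 → van 9 (new)  [load 90/150]
  110 → van 10 (new)  [load 110/150]
  60 → van 5  [load 140/150]
10 vans opened.

10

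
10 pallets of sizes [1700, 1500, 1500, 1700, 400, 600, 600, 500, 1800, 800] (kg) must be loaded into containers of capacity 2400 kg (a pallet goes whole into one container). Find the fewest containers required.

5

Total = 1800 + 1700 + 1700 + 1500 + 1500 + 800 + 600 + 600 + 500 + 400 = 11100 kg.
Lower bound: ⌈11100/2400⌉ = 5 containers.
A packing using 5 containers:
  container 1: 1800 + 600 = 2400
  container 2: 1700 + 600 = 2300
  container 3: 1700 + 500 = 2200
  container 4: 1500 + 800 = 2300
  container 5: 1500 + 400 = 1900
This matches the lower bound, so 5 is optimal.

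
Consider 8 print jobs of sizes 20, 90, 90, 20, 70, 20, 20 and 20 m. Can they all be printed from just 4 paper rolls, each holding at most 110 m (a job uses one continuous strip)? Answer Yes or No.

Yes

A valid assignment using 4 paper rolls:
  roll 1: 90 + 20 = 110
  roll 2: 90 + 20 = 110
  roll 3: 70 + 20 + 20 = 110
  roll 4: 20 = 20
Every load is within 110 m, so 4 paper rolls suffice.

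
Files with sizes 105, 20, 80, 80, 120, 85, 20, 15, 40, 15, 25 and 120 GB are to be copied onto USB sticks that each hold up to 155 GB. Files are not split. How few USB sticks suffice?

Total = 120 + 120 + 105 + 85 + 80 + 80 + 40 + 25 + 20 + 20 + 15 + 15 = 725 GB.
Lower bound: ⌈725/155⌉ = 5 USB sticks.
Also, 6 files each exceed 155/2 GB, and no two of those can share a USB stick, so at least 6 USB sticks are needed.
A packing using 6 USB sticks:
  USB stick 1: 120 + 25 = 145
  USB stick 2: 120 + 20 + 15 = 155
  USB stick 3: 105 + 40 = 145
  USB stick 4: 85 + 20 + 15 = 120
  USB stick 5: 80 = 80
  USB stick 6: 80 = 80
This matches the lower bound, so 6 is optimal.

6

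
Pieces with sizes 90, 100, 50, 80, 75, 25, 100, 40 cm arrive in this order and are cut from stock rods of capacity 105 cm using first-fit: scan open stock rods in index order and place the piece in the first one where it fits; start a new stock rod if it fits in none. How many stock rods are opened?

7

  90 → stock rod 1 (new)  [load 90/105]
  100 → stock rod 2 (new)  [load 100/105]
  50 → stock rod 3 (new)  [load 50/105]
  80 → stock rod 4 (new)  [load 80/105]
  75 → stock rod 5 (new)  [load 75/105]
  25 → stock rod 3  [load 75/105]
  100 → stock rod 6 (new)  [load 100/105]
  40 → stock rod 7 (new)  [load 40/105]
7 stock rods opened.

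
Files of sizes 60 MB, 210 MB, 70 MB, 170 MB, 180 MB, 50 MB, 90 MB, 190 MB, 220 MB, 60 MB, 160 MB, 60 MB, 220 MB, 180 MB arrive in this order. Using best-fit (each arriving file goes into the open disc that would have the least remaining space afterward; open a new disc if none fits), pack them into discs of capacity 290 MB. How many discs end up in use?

  60 → disc 1 (new)  [load 60/290]
  210 → disc 1  [load 270/290]
  70 → disc 2 (new)  [load 70/290]
  170 → disc 2  [load 240/290]
  180 → disc 3 (new)  [load 180/290]
  50 → disc 2  [load 290/290]
  90 → disc 3  [load 270/290]
  190 → disc 4 (new)  [load 190/290]
  220 → disc 5 (new)  [load 220/290]
  60 → disc 5  [load 280/290]
  160 → disc 6 (new)  [load 160/290]
  60 → disc 4  [load 250/290]
  220 → disc 7 (new)  [load 220/290]
  180 → disc 8 (new)  [load 180/290]
8 discs opened.

8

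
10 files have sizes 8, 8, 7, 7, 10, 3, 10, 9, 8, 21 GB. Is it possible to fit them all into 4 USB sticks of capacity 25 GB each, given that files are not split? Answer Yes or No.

Yes

A valid assignment using 4 USB sticks:
  USB stick 1: 21 + 3 = 24
  USB stick 2: 10 + 10 = 20
  USB stick 3: 9 + 8 + 8 = 25
  USB stick 4: 8 + 7 + 7 = 22
Every load is within 25 GB, so 4 USB sticks suffice.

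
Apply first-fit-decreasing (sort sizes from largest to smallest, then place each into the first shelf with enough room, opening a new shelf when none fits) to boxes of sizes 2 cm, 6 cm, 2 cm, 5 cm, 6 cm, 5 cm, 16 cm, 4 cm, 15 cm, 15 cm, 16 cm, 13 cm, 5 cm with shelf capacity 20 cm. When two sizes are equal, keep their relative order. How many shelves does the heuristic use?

Sorted descending: 16, 16, 15, 15, 13, 6, 6, 5, 5, 5, 4, 2, 2.
  16 → shelf 1 (new)  [load 16/20]
  16 → shelf 2 (new)  [load 16/20]
  15 → shelf 3 (new)  [load 15/20]
  15 → shelf 4 (new)  [load 15/20]
  13 → shelf 5 (new)  [load 13/20]
  6 → shelf 5  [load 19/20]
  6 → shelf 6 (new)  [load 6/20]
  5 → shelf 3  [load 20/20]
  5 → shelf 4  [load 20/20]
  5 → shelf 6  [load 11/20]
  4 → shelf 1  [load 20/20]
  2 → shelf 2  [load 18/20]
  2 → shelf 2  [load 20/20]
6 shelves opened.

6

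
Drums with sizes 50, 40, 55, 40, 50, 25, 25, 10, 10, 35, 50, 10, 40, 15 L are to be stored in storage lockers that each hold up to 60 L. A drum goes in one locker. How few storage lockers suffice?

9

Total = 55 + 50 + 50 + 50 + 40 + 40 + 40 + 35 + 25 + 25 + 15 + 10 + 10 + 10 = 455 L.
Lower bound: ⌈455/60⌉ = 8 storage lockers.
A packing using 9 storage lockers:
  locker 1: 55 = 55
  locker 2: 50 + 10 = 60
  locker 3: 50 + 10 = 60
  locker 4: 50 + 10 = 60
  locker 5: 40 + 15 = 55
  locker 6: 40 = 40
  locker 7: 40 = 40
  locker 8: 35 + 25 = 60
  locker 9: 25 = 25
No arrangement into 8 storage lockers stays within capacity, so 9 is optimal.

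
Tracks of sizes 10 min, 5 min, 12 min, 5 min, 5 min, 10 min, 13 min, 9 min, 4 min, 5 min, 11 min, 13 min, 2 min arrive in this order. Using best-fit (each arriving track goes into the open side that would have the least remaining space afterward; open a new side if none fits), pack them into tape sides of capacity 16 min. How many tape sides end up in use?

  10 → side 1 (new)  [load 10/16]
  5 → side 1  [load 15/16]
  12 → side 2 (new)  [load 12/16]
  5 → side 3 (new)  [load 5/16]
  5 → side 3  [load 10/16]
  10 → side 4 (new)  [load 10/16]
  13 → side 5 (new)  [load 13/16]
  9 → side 6 (new)  [load 9/16]
  4 → side 2  [load 16/16]
  5 → side 3  [load 15/16]
  11 → side 7 (new)  [load 11/16]
  13 → side 8 (new)  [load 13/16]
  2 → side 5  [load 15/16]
8 tape sides opened.

8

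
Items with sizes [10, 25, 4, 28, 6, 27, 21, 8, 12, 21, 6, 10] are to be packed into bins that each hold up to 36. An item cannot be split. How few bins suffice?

6

Total = 28 + 27 + 25 + 21 + 21 + 12 + 10 + 10 + 8 + 6 + 6 + 4 = 178.
Lower bound: ⌈178/36⌉ = 5 bins.
A packing using 6 bins:
  bin 1: 28 + 8 = 36
  bin 2: 27 + 6 = 33
  bin 3: 25 + 10 = 35
  bin 4: 21 + 12 = 33
  bin 5: 21 + 10 + 4 = 35
  bin 6: 6 = 6
No arrangement into 5 bins stays within capacity, so 6 is optimal.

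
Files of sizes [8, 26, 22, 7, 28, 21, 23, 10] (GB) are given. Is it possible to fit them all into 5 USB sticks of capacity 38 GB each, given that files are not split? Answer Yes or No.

A valid assignment using 5 USB sticks:
  USB stick 1: 28 + 10 = 38
  USB stick 2: 26 + 8 = 34
  USB stick 3: 23 + 7 = 30
  USB stick 4: 22 = 22
  USB stick 5: 21 = 21
Every load is within 38 GB, so 5 USB sticks suffice.

Yes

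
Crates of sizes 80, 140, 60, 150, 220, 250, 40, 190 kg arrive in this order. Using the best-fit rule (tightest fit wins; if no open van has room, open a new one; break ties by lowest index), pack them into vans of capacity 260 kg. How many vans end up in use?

  80 → van 1 (new)  [load 80/260]
  140 → van 1  [load 220/260]
  60 → van 2 (new)  [load 60/260]
  150 → van 2  [load 210/260]
  220 → van 3 (new)  [load 220/260]
  250 → van 4 (new)  [load 250/260]
  40 → van 1  [load 260/260]
  190 → van 5 (new)  [load 190/260]
5 vans opened.

5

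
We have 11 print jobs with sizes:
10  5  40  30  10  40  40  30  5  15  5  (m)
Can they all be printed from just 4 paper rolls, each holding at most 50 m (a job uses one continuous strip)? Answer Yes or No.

No

Total = 230 m; ⌈230/50⌉ = 5.
At least 5 paper rolls are required, but only 4 are allowed.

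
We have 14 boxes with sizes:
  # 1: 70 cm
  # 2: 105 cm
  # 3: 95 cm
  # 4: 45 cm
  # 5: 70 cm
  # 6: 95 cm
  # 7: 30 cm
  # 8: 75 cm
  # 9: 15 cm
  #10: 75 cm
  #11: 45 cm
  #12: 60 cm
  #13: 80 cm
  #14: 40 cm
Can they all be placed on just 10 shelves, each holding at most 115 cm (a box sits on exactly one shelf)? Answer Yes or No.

A valid assignment using 9 shelves:
  shelf 1: 105 = 105
  shelf 2: 95 + 15 = 110
  shelf 3: 95 = 95
  shelf 4: 80 + 30 = 110
  shelf 5: 75 + 40 = 115
  shelf 6: 75 = 75
  shelf 7: 70 + 45 = 115
  shelf 8: 70 + 45 = 115
  shelf 9: 60 = 60
That uses only 9 ≤ 10, so 10 shelves are enough.

Yes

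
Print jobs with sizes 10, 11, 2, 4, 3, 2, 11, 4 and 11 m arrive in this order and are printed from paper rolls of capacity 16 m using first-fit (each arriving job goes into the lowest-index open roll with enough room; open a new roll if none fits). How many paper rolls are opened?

4

  10 → roll 1 (new)  [load 10/16]
  11 → roll 2 (new)  [load 11/16]
  2 → roll 1  [load 12/16]
  4 → roll 1  [load 16/16]
  3 → roll 2  [load 14/16]
  2 → roll 2  [load 16/16]
  11 → roll 3 (new)  [load 11/16]
  4 → roll 3  [load 15/16]
  11 → roll 4 (new)  [load 11/16]
4 paper rolls opened.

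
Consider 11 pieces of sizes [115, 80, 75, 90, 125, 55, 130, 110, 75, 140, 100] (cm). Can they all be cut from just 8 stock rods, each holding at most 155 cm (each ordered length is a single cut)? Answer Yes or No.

No

Total = 1095 cm; ⌈1095/155⌉ = 8.
The bound of 8 does not rule out 8, but exhaustive search shows no assignment into 8 stock rods of capacity 155 cm exists — the minimum is 9.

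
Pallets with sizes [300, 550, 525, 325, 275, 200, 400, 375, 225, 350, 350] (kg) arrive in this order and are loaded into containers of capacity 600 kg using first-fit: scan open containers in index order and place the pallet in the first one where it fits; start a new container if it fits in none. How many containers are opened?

  300 → container 1 (new)  [load 300/600]
  550 → container 2 (new)  [load 550/600]
  525 → container 3 (new)  [load 525/600]
  325 → container 4 (new)  [load 325/600]
  275 → container 1  [load 575/600]
  200 → container 4  [load 525/600]
  400 → container 5 (new)  [load 400/600]
  375 → container 6 (new)  [load 375/600]
  225 → container 6  [load 600/600]
  350 → container 7 (new)  [load 350/600]
  350 → container 8 (new)  [load 350/600]
8 containers opened.

8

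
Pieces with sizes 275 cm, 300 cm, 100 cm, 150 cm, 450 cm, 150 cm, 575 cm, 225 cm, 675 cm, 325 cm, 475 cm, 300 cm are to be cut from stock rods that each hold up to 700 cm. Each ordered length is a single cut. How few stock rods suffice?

7

Total = 675 + 575 + 475 + 450 + 325 + 300 + 300 + 275 + 225 + 150 + 150 + 100 = 4000 cm.
Lower bound: ⌈4000/700⌉ = 6 stock rods.
A packing using 7 stock rods:
  stock rod 1: 675 = 675
  stock rod 2: 575 + 100 = 675
  stock rod 3: 475 + 225 = 700
  stock rod 4: 450 + 150 = 600
  stock rod 5: 325 + 300 = 625
  stock rod 6: 300 + 275 = 575
  stock rod 7: 150 = 150
No arrangement into 6 stock rods stays within capacity, so 7 is optimal.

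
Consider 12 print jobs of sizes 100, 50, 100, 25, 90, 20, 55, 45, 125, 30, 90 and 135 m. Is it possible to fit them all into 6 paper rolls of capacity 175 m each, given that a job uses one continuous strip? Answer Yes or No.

Yes

A valid assignment using 6 paper rolls:
  roll 1: 135 + 30 = 165
  roll 2: 125 + 50 = 175
  roll 3: 100 + 55 + 20 = 175
  roll 4: 100 + 45 + 25 = 170
  roll 5: 90 = 90
  roll 6: 90 = 90
Every load is within 175 m, so 6 paper rolls suffice.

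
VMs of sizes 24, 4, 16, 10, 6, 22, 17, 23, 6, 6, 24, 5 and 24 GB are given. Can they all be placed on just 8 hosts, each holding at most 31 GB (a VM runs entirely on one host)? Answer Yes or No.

Yes

A valid assignment using 7 hosts:
  host 1: 24 + 6 = 30
  host 2: 24 + 6 = 30
  host 3: 24 + 6 = 30
  host 4: 23 + 5 = 28
  host 5: 22 + 4 = 26
  host 6: 17 + 10 = 27
  host 7: 16 = 16
That uses only 7 ≤ 8, so 8 hosts are enough.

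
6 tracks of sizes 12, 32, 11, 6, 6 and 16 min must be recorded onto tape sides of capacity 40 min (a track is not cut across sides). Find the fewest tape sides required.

Total = 32 + 16 + 12 + 11 + 6 + 6 = 83 min.
Lower bound: ⌈83/40⌉ = 3 tape sides.
A packing using 3 tape sides:
  side 1: 32 + 6 = 38
  side 2: 16 + 12 + 11 = 39
  side 3: 6 = 6
This matches the lower bound, so 3 is optimal.

3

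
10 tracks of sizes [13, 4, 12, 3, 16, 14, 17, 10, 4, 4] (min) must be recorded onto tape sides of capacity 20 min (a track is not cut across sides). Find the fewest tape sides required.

Total = 17 + 16 + 14 + 13 + 12 + 10 + 4 + 4 + 4 + 3 = 97 min.
Lower bound: ⌈97/20⌉ = 5 tape sides.
A packing using 6 tape sides:
  side 1: 17 + 3 = 20
  side 2: 16 + 4 = 20
  side 3: 14 + 4 = 18
  side 4: 13 + 4 = 17
  side 5: 12 = 12
  side 6: 10 = 10
No arrangement into 5 tape sides stays within capacity, so 6 is optimal.

6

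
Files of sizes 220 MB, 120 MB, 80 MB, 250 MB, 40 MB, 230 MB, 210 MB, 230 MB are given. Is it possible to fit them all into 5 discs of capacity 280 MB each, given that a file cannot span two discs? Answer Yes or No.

No

Total = 1380 MB; ⌈1380/280⌉ = 5.
The bound of 5 does not rule out 5, but exhaustive search shows no assignment into 5 discs of capacity 280 MB exists — the minimum is 6.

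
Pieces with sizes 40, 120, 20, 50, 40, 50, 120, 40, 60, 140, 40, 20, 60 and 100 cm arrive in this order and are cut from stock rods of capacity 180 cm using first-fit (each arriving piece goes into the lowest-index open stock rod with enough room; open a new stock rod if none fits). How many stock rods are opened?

5

  40 → stock rod 1 (new)  [load 40/180]
  120 → stock rod 1  [load 160/180]
  20 → stock rod 1  [load 180/180]
  50 → stock rod 2 (new)  [load 50/180]
  40 → stock rod 2  [load 90/180]
  50 → stock rod 2  [load 140/180]
  120 → stock rod 3 (new)  [load 120/180]
  40 → stock rod 2  [load 180/180]
  60 → stock rod 3  [load 180/180]
  140 → stock rod 4 (new)  [load 140/180]
  40 → stock rod 4  [load 180/180]
  20 → stock rod 5 (new)  [load 20/180]
  60 → stock rod 5  [load 80/180]
  100 → stock rod 5  [load 180/180]
5 stock rods opened.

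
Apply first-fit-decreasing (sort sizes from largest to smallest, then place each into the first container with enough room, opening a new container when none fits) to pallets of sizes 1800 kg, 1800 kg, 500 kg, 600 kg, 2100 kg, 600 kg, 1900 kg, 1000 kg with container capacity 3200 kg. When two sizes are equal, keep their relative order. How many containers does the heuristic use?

Sorted descending: 2100, 1900, 1800, 1800, 1000, 600, 600, 500.
  2100 → container 1 (new)  [load 2100/3200]
  1900 → container 2 (new)  [load 1900/3200]
  1800 → container 3 (new)  [load 1800/3200]
  1800 → container 4 (new)  [load 1800/3200]
  1000 → container 1  [load 3100/3200]
  600 → container 2  [load 2500/3200]
  600 → container 2  [load 3100/3200]
  500 → container 3  [load 2300/3200]
4 containers opened.

4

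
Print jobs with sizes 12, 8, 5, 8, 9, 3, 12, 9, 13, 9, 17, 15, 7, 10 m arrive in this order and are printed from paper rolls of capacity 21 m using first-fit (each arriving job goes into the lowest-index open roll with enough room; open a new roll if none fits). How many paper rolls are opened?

8

  12 → roll 1 (new)  [load 12/21]
  8 → roll 1  [load 20/21]
  5 → roll 2 (new)  [load 5/21]
  8 → roll 2  [load 13/21]
  9 → roll 3 (new)  [load 9/21]
  3 → roll 2  [load 16/21]
  12 → roll 3  [load 21/21]
  9 → roll 4 (new)  [load 9/21]
  13 → roll 5 (new)  [load 13/21]
  9 → roll 4  [load 18/21]
  17 → roll 6 (new)  [load 17/21]
  15 → roll 7 (new)  [load 15/21]
  7 → roll 5  [load 20/21]
  10 → roll 8 (new)  [load 10/21]
8 paper rolls opened.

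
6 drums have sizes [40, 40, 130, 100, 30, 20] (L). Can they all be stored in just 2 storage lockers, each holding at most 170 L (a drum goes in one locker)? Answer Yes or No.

No

Total = 360 L; ⌈360/170⌉ = 3.
At least 3 storage lockers are required, but only 2 are allowed.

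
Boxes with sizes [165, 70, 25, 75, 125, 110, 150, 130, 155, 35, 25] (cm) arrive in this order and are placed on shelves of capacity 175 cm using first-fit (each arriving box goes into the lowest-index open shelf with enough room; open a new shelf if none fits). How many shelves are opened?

7

  165 → shelf 1 (new)  [load 165/175]
  70 → shelf 2 (new)  [load 70/175]
  25 → shelf 2  [load 95/175]
  75 → shelf 2  [load 170/175]
  125 → shelf 3 (new)  [load 125/175]
  110 → shelf 4 (new)  [load 110/175]
  150 → shelf 5 (new)  [load 150/175]
  130 → shelf 6 (new)  [load 130/175]
  155 → shelf 7 (new)  [load 155/175]
  35 → shelf 3  [load 160/175]
  25 → shelf 4  [load 135/175]
7 shelves opened.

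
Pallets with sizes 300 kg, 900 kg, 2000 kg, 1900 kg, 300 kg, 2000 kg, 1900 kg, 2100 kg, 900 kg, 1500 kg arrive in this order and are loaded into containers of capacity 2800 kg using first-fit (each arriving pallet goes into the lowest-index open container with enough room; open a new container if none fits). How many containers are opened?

  300 → container 1 (new)  [load 300/2800]
  900 → container 1  [load 1200/2800]
  2000 → container 2 (new)  [load 2000/2800]
  1900 → container 3 (new)  [load 1900/2800]
  300 → container 1  [load 1500/2800]
  2000 → container 4 (new)  [load 2000/2800]
  1900 → container 5 (new)  [load 1900/2800]
  2100 → container 6 (new)  [load 2100/2800]
  900 → container 1  [load 2400/2800]
  1500 → container 7 (new)  [load 1500/2800]
7 containers opened.

7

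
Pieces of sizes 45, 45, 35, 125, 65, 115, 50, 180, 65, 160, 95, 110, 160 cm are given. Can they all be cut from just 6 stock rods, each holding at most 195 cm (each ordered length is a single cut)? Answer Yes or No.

No

Total = 1250 cm; ⌈1250/195⌉ = 7.
At least 7 stock rods are required, but only 6 are allowed.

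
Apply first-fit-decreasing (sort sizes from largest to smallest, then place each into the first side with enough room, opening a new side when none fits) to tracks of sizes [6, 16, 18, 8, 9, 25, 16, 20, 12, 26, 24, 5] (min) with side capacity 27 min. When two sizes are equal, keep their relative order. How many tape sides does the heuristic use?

8

Sorted descending: 26, 25, 24, 20, 18, 16, 16, 12, 9, 8, 6, 5.
  26 → side 1 (new)  [load 26/27]
  25 → side 2 (new)  [load 25/27]
  24 → side 3 (new)  [load 24/27]
  20 → side 4 (new)  [load 20/27]
  18 → side 5 (new)  [load 18/27]
  16 → side 6 (new)  [load 16/27]
  16 → side 7 (new)  [load 16/27]
  12 → side 8 (new)  [load 12/27]
  9 → side 5  [load 27/27]
  8 → side 6  [load 24/27]
  6 → side 4  [load 26/27]
  5 → side 7  [load 21/27]
8 tape sides opened.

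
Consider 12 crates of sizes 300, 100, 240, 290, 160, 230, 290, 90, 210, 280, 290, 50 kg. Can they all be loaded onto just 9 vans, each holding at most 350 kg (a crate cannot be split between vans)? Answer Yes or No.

A valid assignment using 9 vans:
  van 1: 300 + 50 = 350
  van 2: 290 = 290
  van 3: 290 = 290
  van 4: 290 = 290
  van 5: 280 = 280
  van 6: 240 + 100 = 340
  van 7: 230 + 90 = 320
  van 8: 210 = 210
  van 9: 160 = 160
Every load is within 350 kg, so 9 vans suffice.

Yes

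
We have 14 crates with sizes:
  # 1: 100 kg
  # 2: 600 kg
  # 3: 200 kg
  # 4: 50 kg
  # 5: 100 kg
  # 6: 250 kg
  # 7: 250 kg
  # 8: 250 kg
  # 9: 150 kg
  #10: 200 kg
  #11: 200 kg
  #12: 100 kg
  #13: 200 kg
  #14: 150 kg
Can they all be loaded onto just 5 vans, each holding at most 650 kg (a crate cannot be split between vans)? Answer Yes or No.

A valid assignment using 5 vans:
  van 1: 600 + 50 = 650
  van 2: 250 + 250 + 150 = 650
  van 3: 250 + 200 + 200 = 650
  van 4: 200 + 200 + 150 + 100 = 650
  van 5: 100 + 100 = 200
Every load is within 650 kg, so 5 vans suffice.

Yes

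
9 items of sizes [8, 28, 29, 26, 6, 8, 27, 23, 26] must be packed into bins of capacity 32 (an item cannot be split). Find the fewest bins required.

Total = 29 + 28 + 27 + 26 + 26 + 23 + 8 + 8 + 6 = 181.
Lower bound: ⌈181/32⌉ = 6 bins.
A packing using 7 bins:
  bin 1: 29 = 29
  bin 2: 28 = 28
  bin 3: 27 = 27
  bin 4: 26 + 6 = 32
  bin 5: 26 = 26
  bin 6: 23 + 8 = 31
  bin 7: 8 = 8
No arrangement into 6 bins stays within capacity, so 7 is optimal.

7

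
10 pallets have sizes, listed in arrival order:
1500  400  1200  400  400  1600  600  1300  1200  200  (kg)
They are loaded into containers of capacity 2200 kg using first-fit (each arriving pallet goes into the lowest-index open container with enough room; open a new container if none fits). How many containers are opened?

  1500 → container 1 (new)  [load 1500/2200]
  400 → container 1  [load 1900/2200]
  1200 → container 2 (new)  [load 1200/2200]
  400 → container 2  [load 1600/2200]
  400 → container 2  [load 2000/2200]
  1600 → container 3 (new)  [load 1600/2200]
  600 → container 3  [load 2200/2200]
  1300 → container 4 (new)  [load 1300/2200]
  1200 → container 5 (new)  [load 1200/2200]
  200 → container 1  [load 2100/2200]
5 containers opened.

5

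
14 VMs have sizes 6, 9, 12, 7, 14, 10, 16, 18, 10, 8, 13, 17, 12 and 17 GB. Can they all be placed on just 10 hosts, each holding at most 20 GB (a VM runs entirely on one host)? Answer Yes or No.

Yes

A valid assignment using 10 hosts:
  host 1: 18 = 18
  host 2: 17 = 17
  host 3: 17 = 17
  host 4: 16 = 16
  host 5: 14 + 6 = 20
  host 6: 13 + 7 = 20
  host 7: 12 + 8 = 20
  host 8: 12 = 12
  host 9: 10 + 10 = 20
  host 10: 9 = 9
Every load is within 20 GB, so 10 hosts suffice.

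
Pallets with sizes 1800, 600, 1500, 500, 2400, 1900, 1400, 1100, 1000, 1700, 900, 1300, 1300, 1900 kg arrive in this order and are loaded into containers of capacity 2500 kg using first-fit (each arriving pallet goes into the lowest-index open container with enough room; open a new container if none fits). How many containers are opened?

10

  1800 → container 1 (new)  [load 1800/2500]
  600 → container 1  [load 2400/2500]
  1500 → container 2 (new)  [load 1500/2500]
  500 → container 2  [load 2000/2500]
  2400 → container 3 (new)  [load 2400/2500]
  1900 → container 4 (new)  [load 1900/2500]
  1400 → container 5 (new)  [load 1400/2500]
  1100 → container 5  [load 2500/2500]
  1000 → container 6 (new)  [load 1000/2500]
  1700 → container 7 (new)  [load 1700/2500]
  900 → container 6  [load 1900/2500]
  1300 → container 8 (new)  [load 1300/2500]
  1300 → container 9 (new)  [load 1300/2500]
  1900 → container 10 (new)  [load 1900/2500]
10 containers opened.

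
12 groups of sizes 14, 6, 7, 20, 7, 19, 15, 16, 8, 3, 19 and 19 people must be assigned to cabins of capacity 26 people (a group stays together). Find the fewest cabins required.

7

Total = 20 + 19 + 19 + 19 + 16 + 15 + 14 + 8 + 7 + 7 + 6 + 3 = 153 people.
Lower bound: ⌈153/26⌉ = 6 cabins.
Also, 7 groups each exceed 13 people, and no two of those can share a cabin, so at least 7 cabins are needed.
A packing using 7 cabins:
  cabin 1: 20 + 6 = 26
  cabin 2: 19 + 7 = 26
  cabin 3: 19 + 7 = 26
  cabin 4: 19 + 3 = 22
  cabin 5: 16 + 8 = 24
  cabin 6: 15 = 15
  cabin 7: 14 = 14
This matches the lower bound, so 7 is optimal.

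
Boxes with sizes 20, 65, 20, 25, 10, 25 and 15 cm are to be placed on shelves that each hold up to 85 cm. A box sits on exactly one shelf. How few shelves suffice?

Total = 65 + 25 + 25 + 20 + 20 + 15 + 10 = 180 cm.
Lower bound: ⌈180/85⌉ = 3 shelves.
A packing using 3 shelves:
  shelf 1: 65 + 20 = 85
  shelf 2: 25 + 25 + 20 + 15 = 85
  shelf 3: 10 = 10
This matches the lower bound, so 3 is optimal.

3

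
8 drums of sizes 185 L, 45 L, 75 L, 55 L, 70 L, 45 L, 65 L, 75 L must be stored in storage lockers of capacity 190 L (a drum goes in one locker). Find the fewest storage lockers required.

4

Total = 185 + 75 + 75 + 70 + 65 + 55 + 45 + 45 = 615 L.
Lower bound: ⌈615/190⌉ = 4 storage lockers.
A packing using 4 storage lockers:
  locker 1: 185 = 185
  locker 2: 75 + 75 = 150
  locker 3: 70 + 65 + 55 = 190
  locker 4: 45 + 45 = 90
This matches the lower bound, so 4 is optimal.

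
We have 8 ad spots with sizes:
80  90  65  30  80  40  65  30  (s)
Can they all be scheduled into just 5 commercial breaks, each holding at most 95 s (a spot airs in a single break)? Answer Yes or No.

No

Total = 480 s; ⌈480/95⌉ = 6.
At least 6 commercial breaks are required, but only 5 are allowed.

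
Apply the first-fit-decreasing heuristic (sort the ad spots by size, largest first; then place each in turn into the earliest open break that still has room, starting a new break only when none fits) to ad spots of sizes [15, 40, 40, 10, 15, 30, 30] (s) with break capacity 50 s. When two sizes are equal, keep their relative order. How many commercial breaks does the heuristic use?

Sorted descending: 40, 40, 30, 30, 15, 15, 10.
  40 → break 1 (new)  [load 40/50]
  40 → break 2 (new)  [load 40/50]
  30 → break 3 (new)  [load 30/50]
  30 → break 4 (new)  [load 30/50]
  15 → break 3  [load 45/50]
  15 → break 4  [load 45/50]
  10 → break 1  [load 50/50]
4 commercial breaks opened.

4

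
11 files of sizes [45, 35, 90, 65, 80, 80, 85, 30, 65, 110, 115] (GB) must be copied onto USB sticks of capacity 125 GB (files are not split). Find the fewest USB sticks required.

8

Total = 115 + 110 + 90 + 85 + 80 + 80 + 65 + 65 + 45 + 35 + 30 = 800 GB.
Lower bound: ⌈800/125⌉ = 7 USB sticks.
Also, 8 files each exceed 125/2 GB, and no two of those can share a USB stick, so at least 8 USB sticks are needed.
A packing using 8 USB sticks:
  USB stick 1: 115 = 115
  USB stick 2: 110 = 110
  USB stick 3: 90 + 35 = 125
  USB stick 4: 85 + 30 = 115
  USB stick 5: 80 + 45 = 125
  USB stick 6: 80 = 80
  USB stick 7: 65 = 65
  USB stick 8: 65 = 65
This matches the lower bound, so 8 is optimal.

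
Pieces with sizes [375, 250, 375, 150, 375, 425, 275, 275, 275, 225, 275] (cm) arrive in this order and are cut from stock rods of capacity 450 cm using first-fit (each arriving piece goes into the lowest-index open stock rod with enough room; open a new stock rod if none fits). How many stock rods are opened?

10

  375 → stock rod 1 (new)  [load 375/450]
  250 → stock rod 2 (new)  [load 250/450]
  375 → stock rod 3 (new)  [load 375/450]
  150 → stock rod 2  [load 400/450]
  375 → stock rod 4 (new)  [load 375/450]
  425 → stock rod 5 (new)  [load 425/450]
  275 → stock rod 6 (new)  [load 275/450]
  275 → stock rod 7 (new)  [load 275/450]
  275 → stock rod 8 (new)  [load 275/450]
  225 → stock rod 9 (new)  [load 225/450]
  275 → stock rod 10 (new)  [load 275/450]
10 stock rods opened.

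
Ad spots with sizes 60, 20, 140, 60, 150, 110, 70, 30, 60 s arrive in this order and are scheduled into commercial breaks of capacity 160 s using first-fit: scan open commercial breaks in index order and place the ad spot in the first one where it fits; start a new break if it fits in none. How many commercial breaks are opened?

5

  60 → break 1 (new)  [load 60/160]
  20 → break 1  [load 80/160]
  140 → break 2 (new)  [load 140/160]
  60 → break 1  [load 140/160]
  150 → break 3 (new)  [load 150/160]
  110 → break 4 (new)  [load 110/160]
  70 → break 5 (new)  [load 70/160]
  30 → break 4  [load 140/160]
  60 → break 5  [load 130/160]
5 commercial breaks opened.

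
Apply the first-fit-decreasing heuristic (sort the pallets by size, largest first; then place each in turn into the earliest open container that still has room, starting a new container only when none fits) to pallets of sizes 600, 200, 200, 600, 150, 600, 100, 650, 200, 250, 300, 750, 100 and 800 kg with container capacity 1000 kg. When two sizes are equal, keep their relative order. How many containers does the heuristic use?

6

Sorted descending: 800, 750, 650, 600, 600, 600, 300, 250, 200, 200, 200, 150, 100, 100.
  800 → container 1 (new)  [load 800/1000]
  750 → container 2 (new)  [load 750/1000]
  650 → container 3 (new)  [load 650/1000]
  600 → container 4 (new)  [load 600/1000]
  600 → container 5 (new)  [load 600/1000]
  600 → container 6 (new)  [load 600/1000]
  300 → container 3  [load 950/1000]
  250 → container 2  [load 1000/1000]
  200 → container 1  [load 1000/1000]
  200 → container 4  [load 800/1000]
  200 → container 4  [load 1000/1000]
  150 → container 5  [load 750/1000]
  100 → container 5  [load 850/1000]
  100 → container 5  [load 950/1000]
6 containers opened.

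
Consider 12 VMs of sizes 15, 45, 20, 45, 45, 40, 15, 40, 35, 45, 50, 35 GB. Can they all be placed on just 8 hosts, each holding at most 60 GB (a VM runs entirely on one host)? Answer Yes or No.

No

Total = 430 GB; ⌈430/60⌉ = 8.
9 VMs each exceed half the capacity and cannot share a host, forcing at least 9 hosts.
At least 9 hosts are required, but only 8 are allowed.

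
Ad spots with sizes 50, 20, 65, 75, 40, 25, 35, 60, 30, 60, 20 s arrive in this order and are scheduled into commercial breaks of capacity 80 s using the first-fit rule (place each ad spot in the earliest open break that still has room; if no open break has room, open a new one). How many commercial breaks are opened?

7

  50 → break 1 (new)  [load 50/80]
  20 → break 1  [load 70/80]
  65 → break 2 (new)  [load 65/80]
  75 → break 3 (new)  [load 75/80]
  40 → break 4 (new)  [load 40/80]
  25 → break 4  [load 65/80]
  35 → break 5 (new)  [load 35/80]
  60 → break 6 (new)  [load 60/80]
  30 → break 5  [load 65/80]
  60 → break 7 (new)  [load 60/80]
  20 → break 6  [load 80/80]
7 commercial breaks opened.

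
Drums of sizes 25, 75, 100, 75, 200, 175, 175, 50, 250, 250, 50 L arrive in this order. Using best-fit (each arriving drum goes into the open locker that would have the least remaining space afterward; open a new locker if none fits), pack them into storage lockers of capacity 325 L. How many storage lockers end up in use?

6

  25 → locker 1 (new)  [load 25/325]
  75 → locker 1  [load 100/325]
  100 → locker 1  [load 200/325]
  75 → locker 1  [load 275/325]
  200 → locker 2 (new)  [load 200/325]
  175 → locker 3 (new)  [load 175/325]
  175 → locker 4 (new)  [load 175/325]
  50 → locker 1  [load 325/325]
  250 → locker 5 (new)  [load 250/325]
  250 → locker 6 (new)  [load 250/325]
  50 → locker 5  [load 300/325]
6 storage lockers opened.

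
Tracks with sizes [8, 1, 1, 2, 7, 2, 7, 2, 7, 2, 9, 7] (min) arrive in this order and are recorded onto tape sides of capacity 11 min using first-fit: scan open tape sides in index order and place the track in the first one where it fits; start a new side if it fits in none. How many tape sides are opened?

  8 → side 1 (new)  [load 8/11]
  1 → side 1  [load 9/11]
  1 → side 1  [load 10/11]
  2 → side 2 (new)  [load 2/11]
  7 → side 2  [load 9/11]
  2 → side 2  [load 11/11]
  7 → side 3 (new)  [load 7/11]
  2 → side 3  [load 9/11]
  7 → side 4 (new)  [load 7/11]
  2 → side 3  [load 11/11]
  9 → side 5 (new)  [load 9/11]
  7 → side 6 (new)  [load 7/11]
6 tape sides opened.

6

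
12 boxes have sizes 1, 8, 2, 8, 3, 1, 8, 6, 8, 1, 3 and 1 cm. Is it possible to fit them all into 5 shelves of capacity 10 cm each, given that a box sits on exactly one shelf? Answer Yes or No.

No

Total = 50 cm; ⌈50/10⌉ = 5.
The bound of 5 does not rule out 5, but exhaustive search shows no assignment into 5 shelves of capacity 10 cm exists — the minimum is 6.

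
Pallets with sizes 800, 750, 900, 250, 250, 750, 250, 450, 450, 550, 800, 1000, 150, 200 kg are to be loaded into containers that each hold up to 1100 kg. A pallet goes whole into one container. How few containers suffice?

Total = 1000 + 900 + 800 + 800 + 750 + 750 + 550 + 450 + 450 + 250 + 250 + 250 + 200 + 150 = 7550 kg.
Lower bound: ⌈7550/1100⌉ = 7 containers.
A packing using 8 containers:
  container 1: 1000 = 1000
  container 2: 900 + 200 = 1100
  container 3: 800 + 250 = 1050
  container 4: 800 + 250 = 1050
  container 5: 750 + 250 = 1000
  container 6: 750 + 150 = 900
  container 7: 550 + 450 = 1000
  container 8: 450 = 450
No arrangement into 7 containers stays within capacity, so 8 is optimal.

8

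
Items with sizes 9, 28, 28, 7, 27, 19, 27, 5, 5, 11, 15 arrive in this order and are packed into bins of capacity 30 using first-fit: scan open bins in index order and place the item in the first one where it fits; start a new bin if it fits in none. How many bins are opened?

7

  9 → bin 1 (new)  [load 9/30]
  28 → bin 2 (new)  [load 28/30]
  28 → bin 3 (new)  [load 28/30]
  7 → bin 1  [load 16/30]
  27 → bin 4 (new)  [load 27/30]
  19 → bin 5 (new)  [load 19/30]
  27 → bin 6 (new)  [load 27/30]
  5 → bin 1  [load 21/30]
  5 → bin 1  [load 26/30]
  11 → bin 5  [load 30/30]
  15 → bin 7 (new)  [load 15/30]
7 bins opened.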